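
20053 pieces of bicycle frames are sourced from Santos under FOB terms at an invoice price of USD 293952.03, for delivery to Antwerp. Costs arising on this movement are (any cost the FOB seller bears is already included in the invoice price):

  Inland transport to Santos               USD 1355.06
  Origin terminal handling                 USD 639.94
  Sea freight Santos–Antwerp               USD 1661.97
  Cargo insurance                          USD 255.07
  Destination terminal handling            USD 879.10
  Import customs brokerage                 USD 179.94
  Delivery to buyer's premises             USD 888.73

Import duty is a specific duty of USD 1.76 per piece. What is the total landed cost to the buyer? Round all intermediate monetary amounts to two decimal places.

FOB: the seller bears costs until goods are on board at the origin port; the buyer bears freight, insurance and all costs thereafter.
Already in the invoice (seller's account under FOB): inland to port, origin terminal — exclude.
CIF value = FOB price + freight + insurance = 293952.03 + 1661.97 + 255.07 = 295869.07
Import duty = 20053 × 1.76 = 35293.28
Buyer bears: freight 1661.97 + insurance 255.07 + destination terminal 879.10 + brokerage 179.94 + delivery 888.73 + duty 35293.28 = 39158.09
Landed cost = invoice 293952.03 + 39158.09 = 333110.12

Total landed cost: USD 333110.12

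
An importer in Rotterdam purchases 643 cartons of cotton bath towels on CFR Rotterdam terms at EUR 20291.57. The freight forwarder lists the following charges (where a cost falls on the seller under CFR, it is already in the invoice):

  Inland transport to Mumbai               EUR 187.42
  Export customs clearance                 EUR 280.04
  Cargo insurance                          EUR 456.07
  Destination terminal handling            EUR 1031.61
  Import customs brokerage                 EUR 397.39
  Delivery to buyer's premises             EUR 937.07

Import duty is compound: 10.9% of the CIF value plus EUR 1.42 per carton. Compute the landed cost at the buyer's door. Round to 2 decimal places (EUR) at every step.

CFR: the seller pays costs through ocean freight to the destination port, but not insurance.
Already in the invoice (seller's account under CFR): inland to port, export clearance — exclude.
CIF value = CFR price + insurance = 20291.57 + 456.07 = 20747.64
Ad valorem component: 20747.64 × 10.9% = 2261.49
Specific component: 643 × 1.42 = 913.06
Import duty = 2261.49 + 913.06 = 3174.55
Buyer bears: insurance 456.07 + destination terminal 1031.61 + brokerage 397.39 + delivery 937.07 + duty 3174.55 = 5996.69
Landed cost = invoice 20291.57 + 5996.69 = 26288.26

Total landed cost: EUR 26288.26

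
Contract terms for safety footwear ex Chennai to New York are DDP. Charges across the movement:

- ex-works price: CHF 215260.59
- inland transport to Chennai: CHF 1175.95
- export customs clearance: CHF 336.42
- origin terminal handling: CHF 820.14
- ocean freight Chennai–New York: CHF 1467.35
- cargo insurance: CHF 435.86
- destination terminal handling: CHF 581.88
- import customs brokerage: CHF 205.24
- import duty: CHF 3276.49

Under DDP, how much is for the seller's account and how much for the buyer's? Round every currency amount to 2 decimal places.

Seller: CHF 223559.92; buyer: CHF 0.00

DDP: the seller bears all costs including import duty.
Seller's account: goods 215260.59 + inland to port 1175.95 + export clearance 336.42 + origin terminal 820.14 + freight 1467.35 + insurance 435.86 + destination terminal 581.88 + brokerage 205.24 + duty 3276.49 = 223559.92
Buyer's account: 0.00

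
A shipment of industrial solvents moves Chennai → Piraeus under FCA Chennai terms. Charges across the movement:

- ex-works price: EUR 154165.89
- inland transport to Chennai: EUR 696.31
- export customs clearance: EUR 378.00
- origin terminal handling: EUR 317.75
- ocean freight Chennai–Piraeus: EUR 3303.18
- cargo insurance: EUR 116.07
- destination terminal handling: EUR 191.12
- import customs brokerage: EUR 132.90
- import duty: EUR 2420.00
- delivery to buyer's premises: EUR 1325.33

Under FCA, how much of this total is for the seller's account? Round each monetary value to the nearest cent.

FCA: the seller delivers export-cleared goods to the carrier; the buyer bears costs from that point.
Seller's account: goods 154165.89 + inland to port 696.31 + export clearance 378.00 = 155240.20
Buyer's account: origin terminal 317.75 + freight 3303.18 + insurance 116.07 + destination terminal 191.12 + brokerage 132.90 + duty 2420.00 + delivery 1325.33 = 7806.35

Seller's account: EUR 155240.20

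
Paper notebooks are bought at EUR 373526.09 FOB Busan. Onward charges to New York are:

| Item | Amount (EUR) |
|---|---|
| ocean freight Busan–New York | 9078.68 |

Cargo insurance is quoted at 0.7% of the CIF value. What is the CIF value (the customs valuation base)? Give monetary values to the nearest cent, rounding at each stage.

CIF value: EUR 385301.88

Let C be the CIF value. C = FOB price + freight + 0.7% × C
C − 0.7% × C = 373526.09 + 9078.68
0.993 × C = 382604.77
C = 382604.77 / 0.993 = 385301.88
Insurance premium = 0.7% × 385301.88 = 2697.11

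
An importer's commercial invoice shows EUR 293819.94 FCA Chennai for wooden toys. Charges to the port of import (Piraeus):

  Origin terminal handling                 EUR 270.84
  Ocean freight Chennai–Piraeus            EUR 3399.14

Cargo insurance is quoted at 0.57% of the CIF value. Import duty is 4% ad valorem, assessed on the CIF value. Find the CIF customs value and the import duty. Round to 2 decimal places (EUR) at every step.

Let C be the CIF value. C = FCA price + pre-shipment costs + freight + 0.57% × C
C − 0.57% × C = 293819.94 + 270.84 + 3399.14
0.9943 × C = 297489.92
C = 297489.92 / 0.9943 = 299195.33
Insurance premium = 0.57% × 299195.33 = 1705.41
Import duty = 299195.33 × 4% = 11967.81

CIF value: EUR 299195.33; import duty: EUR 11967.81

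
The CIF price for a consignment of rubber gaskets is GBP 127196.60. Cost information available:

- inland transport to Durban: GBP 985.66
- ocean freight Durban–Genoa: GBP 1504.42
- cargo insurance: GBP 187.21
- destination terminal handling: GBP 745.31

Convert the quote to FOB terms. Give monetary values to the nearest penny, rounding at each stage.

Not relevant to the conversion: inland to port — on the seller under both CIF and FOB; already in the CIF price and stays in the FOB price. destination terminal — on the buyer under both terms; not part of either seller's price.
From CIF to FOB, the seller no longer bears: freight, insurance.
FOB price = 127196.60 − 1504.42 − 187.21 = 125504.97

FOB price: GBP 125504.97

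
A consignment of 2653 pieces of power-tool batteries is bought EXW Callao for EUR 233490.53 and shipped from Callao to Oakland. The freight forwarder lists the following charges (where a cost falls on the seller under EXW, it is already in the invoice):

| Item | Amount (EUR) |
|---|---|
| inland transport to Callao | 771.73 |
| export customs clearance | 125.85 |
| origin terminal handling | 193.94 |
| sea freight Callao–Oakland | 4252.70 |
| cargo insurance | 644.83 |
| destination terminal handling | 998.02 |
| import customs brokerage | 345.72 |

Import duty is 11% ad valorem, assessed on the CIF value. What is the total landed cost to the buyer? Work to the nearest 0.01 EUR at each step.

EXW: the seller makes goods available at their premises; the buyer bears all onward costs.
CIF value = EXW price + inland to port + export clearance + origin terminal + freight + insurance = 233490.53 + 771.73 + 125.85 + 193.94 + 4252.70 + 644.83 = 239479.58
Import duty = 239479.58 × 11% = 26342.75
Buyer bears: inland to port 771.73 + export clearance 125.85 + origin terminal 193.94 + freight 4252.70 + insurance 644.83 + destination terminal 998.02 + brokerage 345.72 + duty 26342.75 = 33675.54
Landed cost = invoice 233490.53 + 33675.54 = 267166.07

Total landed cost: EUR 267166.07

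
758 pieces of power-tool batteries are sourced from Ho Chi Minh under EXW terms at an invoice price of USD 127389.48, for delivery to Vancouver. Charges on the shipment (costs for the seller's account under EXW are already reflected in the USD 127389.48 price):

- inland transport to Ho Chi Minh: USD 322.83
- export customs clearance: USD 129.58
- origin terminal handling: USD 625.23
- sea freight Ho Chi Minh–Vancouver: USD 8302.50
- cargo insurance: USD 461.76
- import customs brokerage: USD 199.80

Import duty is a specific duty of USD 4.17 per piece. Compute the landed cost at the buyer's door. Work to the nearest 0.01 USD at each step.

EXW: the seller makes goods available at their premises; the buyer bears all onward costs.
CIF value = EXW price + inland to port + export clearance + origin terminal + freight + insurance = 127389.48 + 322.83 + 129.58 + 625.23 + 8302.50 + 461.76 = 137231.38
Import duty = 758 × 4.17 = 3160.86
Buyer bears: inland to port 322.83 + export clearance 129.58 + origin terminal 625.23 + freight 8302.50 + insurance 461.76 + brokerage 199.80 + duty 3160.86 = 13202.56
Landed cost = invoice 127389.48 + 13202.56 = 140592.04

Total landed cost: USD 140592.04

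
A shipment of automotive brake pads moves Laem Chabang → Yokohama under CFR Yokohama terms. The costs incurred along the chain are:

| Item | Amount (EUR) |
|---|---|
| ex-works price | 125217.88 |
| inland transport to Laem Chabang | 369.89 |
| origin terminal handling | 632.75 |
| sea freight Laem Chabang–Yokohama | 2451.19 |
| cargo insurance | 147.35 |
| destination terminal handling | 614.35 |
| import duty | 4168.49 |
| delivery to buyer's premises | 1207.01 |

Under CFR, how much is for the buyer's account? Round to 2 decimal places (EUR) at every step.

Buyer's account: EUR 6137.20

CFR: the seller pays costs through ocean freight to the destination port, but not insurance.
Seller's account: goods 125217.88 + inland to port 369.89 + origin terminal 632.75 + freight 2451.19 = 128671.71
Buyer's account: insurance 147.35 + destination terminal 614.35 + duty 4168.49 + delivery 1207.01 = 6137.20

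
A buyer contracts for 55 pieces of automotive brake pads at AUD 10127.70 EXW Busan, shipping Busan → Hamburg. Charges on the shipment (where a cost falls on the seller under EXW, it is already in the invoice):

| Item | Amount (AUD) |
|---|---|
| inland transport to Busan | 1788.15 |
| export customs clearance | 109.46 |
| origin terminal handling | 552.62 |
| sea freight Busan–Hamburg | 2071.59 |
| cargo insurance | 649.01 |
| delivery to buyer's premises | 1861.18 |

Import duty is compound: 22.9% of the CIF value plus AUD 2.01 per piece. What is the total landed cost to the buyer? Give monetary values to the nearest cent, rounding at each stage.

EXW: the seller makes goods available at their premises; the buyer bears all onward costs.
CIF value = EXW price + inland to port + export clearance + origin terminal + freight + insurance = 10127.70 + 1788.15 + 109.46 + 552.62 + 2071.59 + 649.01 = 15298.53
Ad valorem component: 15298.53 × 22.9% = 3503.36
Specific component: 55 × 2.01 = 110.55
Import duty = 3503.36 + 110.55 = 3613.91
Buyer bears: inland to port 1788.15 + export clearance 109.46 + origin terminal 552.62 + freight 2071.59 + insurance 649.01 + delivery 1861.18 + duty 3613.91 = 10645.92
Landed cost = invoice 10127.70 + 10645.92 = 20773.62

Total landed cost: AUD 20773.62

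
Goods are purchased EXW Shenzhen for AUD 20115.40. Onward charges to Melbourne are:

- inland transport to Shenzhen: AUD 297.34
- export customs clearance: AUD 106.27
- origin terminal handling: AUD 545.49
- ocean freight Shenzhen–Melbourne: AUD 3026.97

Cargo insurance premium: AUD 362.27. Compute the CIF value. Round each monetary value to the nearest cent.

CIF = EXW price + pre-shipment costs + freight + insurance
CIF = 20115.40 + 297.34 + 106.27 + 545.49 + 3026.97 + 362.27 = 24453.74

CIF value: AUD 24453.74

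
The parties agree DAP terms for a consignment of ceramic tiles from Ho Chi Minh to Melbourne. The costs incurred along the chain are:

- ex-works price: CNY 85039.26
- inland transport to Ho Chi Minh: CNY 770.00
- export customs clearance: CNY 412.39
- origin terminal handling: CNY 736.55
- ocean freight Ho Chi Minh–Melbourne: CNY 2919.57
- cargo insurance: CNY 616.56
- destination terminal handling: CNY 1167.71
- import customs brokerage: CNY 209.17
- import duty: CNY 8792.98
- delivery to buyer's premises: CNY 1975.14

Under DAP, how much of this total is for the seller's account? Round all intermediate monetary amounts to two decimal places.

DAP: the seller bears all costs to the named destination except import duty and clearance.
Seller's account: goods 85039.26 + inland to port 770.00 + export clearance 412.39 + origin terminal 736.55 + freight 2919.57 + insurance 616.56 + destination terminal 1167.71 + delivery 1975.14 = 93637.18
Buyer's account: brokerage 209.17 + duty 8792.98 = 9002.15

Seller's account: CNY 93637.18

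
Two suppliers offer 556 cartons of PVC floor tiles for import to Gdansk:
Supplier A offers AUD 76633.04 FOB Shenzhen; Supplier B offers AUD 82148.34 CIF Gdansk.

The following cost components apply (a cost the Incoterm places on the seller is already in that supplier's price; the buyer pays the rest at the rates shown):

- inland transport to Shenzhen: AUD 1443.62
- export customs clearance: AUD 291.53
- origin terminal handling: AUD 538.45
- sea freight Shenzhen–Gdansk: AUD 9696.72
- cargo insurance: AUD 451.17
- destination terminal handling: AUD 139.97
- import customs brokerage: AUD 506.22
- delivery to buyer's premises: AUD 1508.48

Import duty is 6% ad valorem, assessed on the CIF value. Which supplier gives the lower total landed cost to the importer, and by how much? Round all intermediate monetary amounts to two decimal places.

Supplier A (FOB):
CIF value = FOB price + freight + insurance = 76633.04 + 9696.72 + 451.17 = 86780.93
Import duty = 86780.93 × 6% = 5206.86
Buyer bears (A): 9696.72 + 451.17 + 139.97 + 506.22 + 1508.48 = 12302.56
Landed cost (A) = invoice 76633.04 + 12302.56 + duty 5206.86 = 94142.46
Supplier B (CIF):
The CIF price already equals the CIF value: 82148.34
Import duty = 82148.34 × 6% = 4928.90
Buyer bears (B): 139.97 + 506.22 + 1508.48 = 2154.67
Landed cost (B) = invoice 82148.34 + 2154.67 + duty 4928.90 = 89231.91
Difference = |94142.46 − 89231.91| = 4910.55

Supplier B is cheaper by AUD 4910.55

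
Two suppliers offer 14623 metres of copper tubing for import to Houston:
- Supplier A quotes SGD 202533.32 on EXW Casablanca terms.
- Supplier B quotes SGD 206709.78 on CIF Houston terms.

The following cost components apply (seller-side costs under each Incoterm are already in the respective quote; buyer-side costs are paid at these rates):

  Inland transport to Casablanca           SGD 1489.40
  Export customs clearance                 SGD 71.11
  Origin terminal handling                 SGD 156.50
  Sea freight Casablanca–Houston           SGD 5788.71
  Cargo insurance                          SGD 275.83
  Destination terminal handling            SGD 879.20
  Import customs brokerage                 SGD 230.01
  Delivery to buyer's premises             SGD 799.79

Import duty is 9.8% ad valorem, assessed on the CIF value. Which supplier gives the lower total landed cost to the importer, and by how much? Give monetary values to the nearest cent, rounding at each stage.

Supplier A (EXW):
CIF value = EXW price + inland to port + export clearance + origin terminal + freight + insurance = 202533.32 + 1489.40 + 71.11 + 156.50 + 5788.71 + 275.83 = 210314.87
Import duty = 210314.87 × 9.8% = 20610.86
Buyer bears (A): 1489.40 + 71.11 + 156.50 + 5788.71 + 275.83 + 879.20 + 230.01 + 799.79 = 9690.55
Landed cost (A) = invoice 202533.32 + 9690.55 + duty 20610.86 = 232834.73
Supplier B (CIF):
The CIF price already equals the CIF value: 206709.78
Import duty = 206709.78 × 9.8% = 20257.56
Buyer bears (B): 879.20 + 230.01 + 799.79 = 1909.00
Landed cost (B) = invoice 206709.78 + 1909.00 + duty 20257.56 = 228876.34
Difference = |232834.73 − 228876.34| = 3958.39

Supplier B is cheaper by SGD 3958.39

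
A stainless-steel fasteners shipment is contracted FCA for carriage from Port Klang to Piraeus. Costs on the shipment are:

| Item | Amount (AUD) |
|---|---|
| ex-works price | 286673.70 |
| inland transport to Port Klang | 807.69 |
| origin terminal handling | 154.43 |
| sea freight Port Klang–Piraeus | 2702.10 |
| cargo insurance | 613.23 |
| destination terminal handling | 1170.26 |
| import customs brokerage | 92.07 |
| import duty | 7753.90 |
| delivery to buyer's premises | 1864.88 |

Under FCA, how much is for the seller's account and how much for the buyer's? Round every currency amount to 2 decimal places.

FCA: the seller delivers export-cleared goods to the carrier; the buyer bears costs from that point.
Seller's account: goods 286673.70 + inland to port 807.69 = 287481.39
Buyer's account: origin terminal 154.43 + freight 2702.10 + insurance 613.23 + destination terminal 1170.26 + brokerage 92.07 + duty 7753.90 + delivery 1864.88 = 14350.87

Seller: AUD 287481.39; buyer: AUD 14350.87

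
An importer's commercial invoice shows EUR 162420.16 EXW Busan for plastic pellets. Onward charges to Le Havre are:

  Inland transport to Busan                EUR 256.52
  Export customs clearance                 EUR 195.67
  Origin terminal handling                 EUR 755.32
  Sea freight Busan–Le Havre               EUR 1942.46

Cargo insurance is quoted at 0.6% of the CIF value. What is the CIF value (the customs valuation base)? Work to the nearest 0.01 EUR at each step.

Let C be the CIF value. C = EXW price + pre-shipment costs + freight + 0.6% × C
C − 0.6% × C = 162420.16 + 256.52 + 195.67 + 755.32 + 1942.46
0.994 × C = 165570.13
C = 165570.13 / 0.994 = 166569.55
Insurance premium = 0.6% × 166569.55 = 999.42

CIF value: EUR 166569.55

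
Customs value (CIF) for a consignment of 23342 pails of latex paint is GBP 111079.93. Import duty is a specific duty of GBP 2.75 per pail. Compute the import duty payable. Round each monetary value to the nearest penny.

Import duty = 23342 × 2.75 = 64190.50

Import duty: GBP 64190.50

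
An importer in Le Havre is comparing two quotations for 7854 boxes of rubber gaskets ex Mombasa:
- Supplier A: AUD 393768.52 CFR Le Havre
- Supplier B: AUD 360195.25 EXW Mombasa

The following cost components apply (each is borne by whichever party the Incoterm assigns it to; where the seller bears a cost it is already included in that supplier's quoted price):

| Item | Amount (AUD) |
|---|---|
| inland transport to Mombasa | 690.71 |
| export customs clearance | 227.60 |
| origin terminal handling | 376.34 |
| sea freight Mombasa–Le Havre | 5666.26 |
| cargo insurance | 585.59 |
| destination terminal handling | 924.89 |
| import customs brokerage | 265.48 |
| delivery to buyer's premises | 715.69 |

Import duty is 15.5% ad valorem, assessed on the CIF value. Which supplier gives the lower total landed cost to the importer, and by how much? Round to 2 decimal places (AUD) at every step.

Supplier B is cheaper by AUD 30737.28

Supplier A (CFR):
CIF value = CFR price + insurance = 393768.52 + 585.59 = 394354.11
Import duty = 394354.11 × 15.5% = 61124.89
Buyer bears (A): 585.59 + 924.89 + 265.48 + 715.69 = 2491.65
Landed cost (A) = invoice 393768.52 + 2491.65 + duty 61124.89 = 457385.06
Supplier B (EXW):
CIF value = EXW price + inland to port + export clearance + origin terminal + freight + insurance = 360195.25 + 690.71 + 227.60 + 376.34 + 5666.26 + 585.59 = 367741.75
Import duty = 367741.75 × 15.5% = 56999.97
Buyer bears (B): 690.71 + 227.60 + 376.34 + 5666.26 + 585.59 + 924.89 + 265.48 + 715.69 = 9452.56
Landed cost (B) = invoice 360195.25 + 9452.56 + duty 56999.97 = 426647.78
Difference = |457385.06 − 426647.78| = 30737.28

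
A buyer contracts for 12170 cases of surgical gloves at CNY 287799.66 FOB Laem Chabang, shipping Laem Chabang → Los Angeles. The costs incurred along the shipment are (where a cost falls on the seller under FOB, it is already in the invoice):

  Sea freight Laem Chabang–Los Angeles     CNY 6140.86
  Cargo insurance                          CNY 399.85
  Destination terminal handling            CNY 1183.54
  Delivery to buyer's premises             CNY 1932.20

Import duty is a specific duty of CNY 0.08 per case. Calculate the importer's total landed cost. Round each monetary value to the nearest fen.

FOB: the seller bears costs until goods are on board at the origin port; the buyer bears freight, insurance and all costs thereafter.
CIF value = FOB price + freight + insurance = 287799.66 + 6140.86 + 399.85 = 294340.37
Import duty = 12170 × 0.08 = 973.60
Buyer bears: freight 6140.86 + insurance 399.85 + destination terminal 1183.54 + delivery 1932.20 + duty 973.60 = 10630.05
Landed cost = invoice 287799.66 + 10630.05 = 298429.71

Total landed cost: CNY 298429.71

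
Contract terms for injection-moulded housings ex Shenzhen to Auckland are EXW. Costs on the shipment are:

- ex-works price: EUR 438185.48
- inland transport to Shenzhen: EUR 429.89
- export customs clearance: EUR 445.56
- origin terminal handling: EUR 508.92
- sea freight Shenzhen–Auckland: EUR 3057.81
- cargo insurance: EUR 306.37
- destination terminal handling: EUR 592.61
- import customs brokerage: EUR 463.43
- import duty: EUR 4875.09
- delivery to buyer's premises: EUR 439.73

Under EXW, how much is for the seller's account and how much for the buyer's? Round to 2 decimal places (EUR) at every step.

Seller: EUR 438185.48; buyer: EUR 11119.41

EXW: the seller makes goods available at their premises; the buyer bears all onward costs.
Seller's account: goods 438185.48 = 438185.48
Buyer's account: inland to port 429.89 + export clearance 445.56 + origin terminal 508.92 + freight 3057.81 + insurance 306.37 + destination terminal 592.61 + brokerage 463.43 + duty 4875.09 + delivery 439.73 = 11119.41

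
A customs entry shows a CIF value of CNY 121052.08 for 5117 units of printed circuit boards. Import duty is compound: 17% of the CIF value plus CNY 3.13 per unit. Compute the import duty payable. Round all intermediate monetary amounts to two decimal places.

Ad valorem component: 121052.08 × 17% = 20578.85
Specific component: 5117 × 3.13 = 16016.21
Import duty = 20578.85 + 16016.21 = 36595.06

Import duty: CNY 36595.06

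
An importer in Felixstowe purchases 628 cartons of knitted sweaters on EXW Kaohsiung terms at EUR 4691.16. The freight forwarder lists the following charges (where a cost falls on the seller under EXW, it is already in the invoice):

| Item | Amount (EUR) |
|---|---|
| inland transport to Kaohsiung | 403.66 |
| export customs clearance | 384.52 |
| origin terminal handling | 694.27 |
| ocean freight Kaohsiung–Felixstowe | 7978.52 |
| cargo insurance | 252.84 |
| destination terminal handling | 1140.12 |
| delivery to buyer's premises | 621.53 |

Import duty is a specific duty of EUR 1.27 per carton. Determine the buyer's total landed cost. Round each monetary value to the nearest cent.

EXW: the seller makes goods available at their premises; the buyer bears all onward costs.
CIF value = EXW price + inland to port + export clearance + origin terminal + freight + insurance = 4691.16 + 403.66 + 384.52 + 694.27 + 7978.52 + 252.84 = 14404.97
Import duty = 628 × 1.27 = 797.56
Buyer bears: inland to port 403.66 + export clearance 384.52 + origin terminal 694.27 + freight 7978.52 + insurance 252.84 + destination terminal 1140.12 + delivery 621.53 + duty 797.56 = 12273.02
Landed cost = invoice 4691.16 + 12273.02 = 16964.18

Total landed cost: EUR 16964.18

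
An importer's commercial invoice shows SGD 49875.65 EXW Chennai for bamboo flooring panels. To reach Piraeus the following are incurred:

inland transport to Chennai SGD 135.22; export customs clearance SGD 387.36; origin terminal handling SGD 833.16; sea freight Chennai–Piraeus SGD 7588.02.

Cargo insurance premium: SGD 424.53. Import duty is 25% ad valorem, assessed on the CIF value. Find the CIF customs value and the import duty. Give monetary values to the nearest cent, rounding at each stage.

CIF value: SGD 59243.94; import duty: SGD 14810.99

CIF = EXW price + pre-shipment costs + freight + insurance
CIF = 49875.65 + 135.22 + 387.36 + 833.16 + 7588.02 + 424.53 = 59243.94
Import duty = 59243.94 × 25% = 14810.99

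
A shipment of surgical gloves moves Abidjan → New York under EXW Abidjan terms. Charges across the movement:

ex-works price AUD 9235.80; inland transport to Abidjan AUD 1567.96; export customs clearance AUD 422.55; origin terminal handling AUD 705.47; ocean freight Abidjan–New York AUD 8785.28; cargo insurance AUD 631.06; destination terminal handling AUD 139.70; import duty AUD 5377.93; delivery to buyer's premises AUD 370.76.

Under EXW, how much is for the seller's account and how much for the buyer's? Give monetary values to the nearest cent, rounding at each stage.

EXW: the seller makes goods available at their premises; the buyer bears all onward costs.
Seller's account: goods 9235.80 = 9235.80
Buyer's account: inland to port 1567.96 + export clearance 422.55 + origin terminal 705.47 + freight 8785.28 + insurance 631.06 + destination terminal 139.70 + duty 5377.93 + delivery 370.76 = 18000.71

Seller: AUD 9235.80; buyer: AUD 18000.71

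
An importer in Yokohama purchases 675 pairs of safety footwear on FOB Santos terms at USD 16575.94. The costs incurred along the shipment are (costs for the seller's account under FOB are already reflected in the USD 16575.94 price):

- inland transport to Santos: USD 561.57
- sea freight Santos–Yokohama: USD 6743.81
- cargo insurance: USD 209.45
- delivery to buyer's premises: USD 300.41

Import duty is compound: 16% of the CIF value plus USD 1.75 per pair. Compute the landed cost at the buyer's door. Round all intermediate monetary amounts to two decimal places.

Total landed cost: USD 28775.53

FOB: the seller bears costs until goods are on board at the origin port; the buyer bears freight, insurance and all costs thereafter.
Already in the invoice (seller's account under FOB): inland to port — exclude.
CIF value = FOB price + freight + insurance = 16575.94 + 6743.81 + 209.45 = 23529.20
Ad valorem component: 23529.20 × 16% = 3764.67
Specific component: 675 × 1.75 = 1181.25
Import duty = 3764.67 + 1181.25 = 4945.92
Buyer bears: freight 6743.81 + insurance 209.45 + delivery 300.41 + duty 4945.92 = 12199.59
Landed cost = invoice 16575.94 + 12199.59 = 28775.53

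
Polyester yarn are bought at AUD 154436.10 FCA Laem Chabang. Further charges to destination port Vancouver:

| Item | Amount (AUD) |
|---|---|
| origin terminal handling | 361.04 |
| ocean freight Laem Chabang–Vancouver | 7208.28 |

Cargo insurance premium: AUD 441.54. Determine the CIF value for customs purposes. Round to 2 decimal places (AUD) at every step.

CIF = FCA price + pre-shipment costs + freight + insurance
CIF = 154436.10 + 361.04 + 7208.28 + 441.54 = 162446.96

CIF value: AUD 162446.96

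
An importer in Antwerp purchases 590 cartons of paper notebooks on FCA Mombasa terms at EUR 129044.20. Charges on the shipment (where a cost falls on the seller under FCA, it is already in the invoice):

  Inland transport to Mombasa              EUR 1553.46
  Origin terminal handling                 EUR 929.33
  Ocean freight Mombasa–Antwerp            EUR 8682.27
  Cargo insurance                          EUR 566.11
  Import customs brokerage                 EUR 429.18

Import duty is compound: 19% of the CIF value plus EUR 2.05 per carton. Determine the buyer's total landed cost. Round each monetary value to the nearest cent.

FCA: the seller delivers export-cleared goods to the carrier; the buyer bears costs from that point.
Already in the invoice (seller's account under FCA): inland to port — exclude.
CIF value = FCA price + origin terminal + freight + insurance = 129044.20 + 929.33 + 8682.27 + 566.11 = 139221.91
Ad valorem component: 139221.91 × 19% = 26452.16
Specific component: 590 × 2.05 = 1209.50
Import duty = 26452.16 + 1209.50 = 27661.66
Buyer bears: origin terminal 929.33 + freight 8682.27 + insurance 566.11 + brokerage 429.18 + duty 27661.66 = 38268.55
Landed cost = invoice 129044.20 + 38268.55 = 167312.75

Total landed cost: EUR 167312.75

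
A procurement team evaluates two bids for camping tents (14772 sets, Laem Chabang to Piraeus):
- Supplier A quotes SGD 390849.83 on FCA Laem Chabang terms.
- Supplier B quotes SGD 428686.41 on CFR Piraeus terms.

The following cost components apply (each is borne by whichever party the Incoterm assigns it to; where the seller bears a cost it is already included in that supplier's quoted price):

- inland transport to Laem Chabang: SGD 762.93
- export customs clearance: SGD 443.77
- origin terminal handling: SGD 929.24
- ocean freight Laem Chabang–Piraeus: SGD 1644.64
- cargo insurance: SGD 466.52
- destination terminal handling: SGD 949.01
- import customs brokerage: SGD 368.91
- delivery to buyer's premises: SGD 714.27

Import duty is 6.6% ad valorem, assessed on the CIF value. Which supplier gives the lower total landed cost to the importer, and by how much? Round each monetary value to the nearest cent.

Supplier A is cheaper by SGD 37590.03

Supplier A (FCA):
CIF value = FCA price + origin terminal + freight + insurance = 390849.83 + 929.24 + 1644.64 + 466.52 = 393890.23
Import duty = 393890.23 × 6.6% = 25996.76
Buyer bears (A): 929.24 + 1644.64 + 466.52 + 949.01 + 368.91 + 714.27 = 5072.59
Landed cost (A) = invoice 390849.83 + 5072.59 + duty 25996.76 = 421919.18
Supplier B (CFR):
CIF value = CFR price + insurance = 428686.41 + 466.52 = 429152.93
Import duty = 429152.93 × 6.6% = 28324.09
Buyer bears (B): 466.52 + 949.01 + 368.91 + 714.27 = 2498.71
Landed cost (B) = invoice 428686.41 + 2498.71 + duty 28324.09 = 459509.21
Difference = |421919.18 − 459509.21| = 37590.03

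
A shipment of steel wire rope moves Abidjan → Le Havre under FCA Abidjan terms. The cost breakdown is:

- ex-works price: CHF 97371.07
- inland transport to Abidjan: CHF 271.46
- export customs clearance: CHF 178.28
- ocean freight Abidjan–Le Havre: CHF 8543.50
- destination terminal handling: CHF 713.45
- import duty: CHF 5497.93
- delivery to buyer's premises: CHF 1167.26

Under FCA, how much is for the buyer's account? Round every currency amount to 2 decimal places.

FCA: the seller delivers export-cleared goods to the carrier; the buyer bears costs from that point.
Seller's account: goods 97371.07 + inland to port 271.46 + export clearance 178.28 = 97820.81
Buyer's account: freight 8543.50 + destination terminal 713.45 + duty 5497.93 + delivery 1167.26 = 15922.14

Buyer's account: CHF 15922.14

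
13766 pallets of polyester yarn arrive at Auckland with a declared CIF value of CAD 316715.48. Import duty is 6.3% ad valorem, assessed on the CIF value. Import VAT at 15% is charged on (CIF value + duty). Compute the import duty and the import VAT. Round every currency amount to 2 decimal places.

Import duty: CAD 19953.08; import VAT: CAD 50500.28

Import duty = 316715.48 × 6.3% = 19953.08
VAT base = CIF + duty = 316715.48 + 19953.08 = 336668.56
Import VAT = 336668.56 × 15% = 50500.28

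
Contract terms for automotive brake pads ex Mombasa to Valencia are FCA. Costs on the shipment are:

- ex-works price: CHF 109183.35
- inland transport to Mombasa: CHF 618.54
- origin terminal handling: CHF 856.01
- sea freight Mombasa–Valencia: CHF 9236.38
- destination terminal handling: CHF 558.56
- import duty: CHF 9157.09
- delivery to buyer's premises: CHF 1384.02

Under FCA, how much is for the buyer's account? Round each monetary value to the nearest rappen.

Buyer's account: CHF 21192.06

FCA: the seller delivers export-cleared goods to the carrier; the buyer bears costs from that point.
Seller's account: goods 109183.35 + inland to port 618.54 = 109801.89
Buyer's account: origin terminal 856.01 + freight 9236.38 + destination terminal 558.56 + duty 9157.09 + delivery 1384.02 = 21192.06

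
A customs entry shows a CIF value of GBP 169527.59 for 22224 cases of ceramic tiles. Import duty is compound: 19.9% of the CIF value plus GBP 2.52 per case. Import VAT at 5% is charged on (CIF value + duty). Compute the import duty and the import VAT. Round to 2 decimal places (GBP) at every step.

Import duty: GBP 89740.47; import VAT: GBP 12963.40

Ad valorem component: 169527.59 × 19.9% = 33735.99
Specific component: 22224 × 2.52 = 56004.48
Import duty = 33735.99 + 56004.48 = 89740.47
VAT base = CIF + duty = 169527.59 + 89740.47 = 259268.06
Import VAT = 259268.06 × 5% = 12963.40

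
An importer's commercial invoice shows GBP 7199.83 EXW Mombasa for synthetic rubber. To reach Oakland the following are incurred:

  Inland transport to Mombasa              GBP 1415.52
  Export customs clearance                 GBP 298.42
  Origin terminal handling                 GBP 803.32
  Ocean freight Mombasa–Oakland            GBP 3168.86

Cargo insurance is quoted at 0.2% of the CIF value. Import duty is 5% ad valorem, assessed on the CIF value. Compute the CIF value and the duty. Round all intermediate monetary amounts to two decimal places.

CIF value: GBP 12911.77; import duty: GBP 645.59

Let C be the CIF value. C = EXW price + pre-shipment costs + freight + 0.2% × C
C − 0.2% × C = 7199.83 + 1415.52 + 298.42 + 803.32 + 3168.86
0.998 × C = 12885.95
C = 12885.95 / 0.998 = 12911.77
Insurance premium = 0.2% × 12911.77 = 25.82
Import duty = 12911.77 × 5% = 645.59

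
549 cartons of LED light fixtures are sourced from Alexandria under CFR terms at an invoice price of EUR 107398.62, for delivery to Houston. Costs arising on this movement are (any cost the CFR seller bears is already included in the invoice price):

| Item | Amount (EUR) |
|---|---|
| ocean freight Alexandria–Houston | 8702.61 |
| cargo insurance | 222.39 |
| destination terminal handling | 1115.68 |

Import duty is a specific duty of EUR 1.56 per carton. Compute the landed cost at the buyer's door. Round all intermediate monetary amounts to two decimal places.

CFR: the seller pays costs through ocean freight to the destination port, but not insurance.
Already in the invoice (seller's account under CFR): freight — exclude.
CIF value = CFR price + insurance = 107398.62 + 222.39 = 107621.01
Import duty = 549 × 1.56 = 856.44
Buyer bears: insurance 222.39 + destination terminal 1115.68 + duty 856.44 = 2194.51
Landed cost = invoice 107398.62 + 2194.51 = 109593.13

Total landed cost: EUR 109593.13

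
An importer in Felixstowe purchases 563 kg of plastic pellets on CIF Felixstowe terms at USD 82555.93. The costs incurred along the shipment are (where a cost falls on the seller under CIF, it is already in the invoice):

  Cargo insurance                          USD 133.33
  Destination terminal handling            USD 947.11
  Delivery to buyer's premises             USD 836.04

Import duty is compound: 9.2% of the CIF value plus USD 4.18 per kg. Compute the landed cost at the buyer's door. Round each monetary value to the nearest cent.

CIF: the seller pays costs through ocean freight and marine insurance to the destination port.
Already in the invoice (seller's account under CIF): insurance — exclude.
The CIF price already equals the CIF value: 82555.93
Ad valorem component: 82555.93 × 9.2% = 7595.15
Specific component: 563 × 4.18 = 2353.34
Import duty = 7595.15 + 2353.34 = 9948.49
Buyer bears: destination terminal 947.11 + delivery 836.04 + duty 9948.49 = 11731.64
Landed cost = invoice 82555.93 + 11731.64 = 94287.57

Total landed cost: USD 94287.57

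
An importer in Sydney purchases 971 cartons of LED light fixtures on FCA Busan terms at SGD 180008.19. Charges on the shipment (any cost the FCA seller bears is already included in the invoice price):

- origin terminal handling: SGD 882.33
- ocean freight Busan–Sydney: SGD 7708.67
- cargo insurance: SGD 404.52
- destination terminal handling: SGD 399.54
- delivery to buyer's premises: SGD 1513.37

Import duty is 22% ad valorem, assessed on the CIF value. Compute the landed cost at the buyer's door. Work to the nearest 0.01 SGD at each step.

Total landed cost: SGD 232497.44

FCA: the seller delivers export-cleared goods to the carrier; the buyer bears costs from that point.
CIF value = FCA price + origin terminal + freight + insurance = 180008.19 + 882.33 + 7708.67 + 404.52 = 189003.71
Import duty = 189003.71 × 22% = 41580.82
Buyer bears: origin terminal 882.33 + freight 7708.67 + insurance 404.52 + destination terminal 399.54 + delivery 1513.37 + duty 41580.82 = 52489.25
Landed cost = invoice 180008.19 + 52489.25 = 232497.44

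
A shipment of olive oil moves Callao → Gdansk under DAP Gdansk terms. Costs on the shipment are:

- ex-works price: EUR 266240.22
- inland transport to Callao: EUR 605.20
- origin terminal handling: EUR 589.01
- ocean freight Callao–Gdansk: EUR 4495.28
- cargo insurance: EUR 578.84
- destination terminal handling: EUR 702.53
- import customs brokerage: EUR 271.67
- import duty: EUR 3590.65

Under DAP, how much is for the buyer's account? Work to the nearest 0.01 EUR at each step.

DAP: the seller bears all costs to the named destination except import duty and clearance.
Seller's account: goods 266240.22 + inland to port 605.20 + origin terminal 589.01 + freight 4495.28 + insurance 578.84 + destination terminal 702.53 = 273211.08
Buyer's account: brokerage 271.67 + duty 3590.65 = 3862.32

Buyer's account: EUR 3862.32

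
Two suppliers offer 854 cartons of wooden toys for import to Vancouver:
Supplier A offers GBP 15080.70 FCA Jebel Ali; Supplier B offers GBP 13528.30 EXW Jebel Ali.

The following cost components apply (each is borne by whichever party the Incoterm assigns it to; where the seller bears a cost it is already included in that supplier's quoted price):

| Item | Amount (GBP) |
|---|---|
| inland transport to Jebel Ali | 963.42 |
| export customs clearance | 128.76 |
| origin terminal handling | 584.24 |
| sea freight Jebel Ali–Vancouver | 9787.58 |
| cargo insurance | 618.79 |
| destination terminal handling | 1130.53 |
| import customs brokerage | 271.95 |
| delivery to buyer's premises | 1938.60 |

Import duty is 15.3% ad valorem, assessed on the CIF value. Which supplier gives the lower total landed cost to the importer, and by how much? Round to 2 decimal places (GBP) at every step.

Supplier B is cheaper by GBP 530.63

Supplier A (FCA):
CIF value = FCA price + origin terminal + freight + insurance = 15080.70 + 584.24 + 9787.58 + 618.79 = 26071.31
Import duty = 26071.31 × 15.3% = 3988.91
Buyer bears (A): 584.24 + 9787.58 + 618.79 + 1130.53 + 271.95 + 1938.60 = 14331.69
Landed cost (A) = invoice 15080.70 + 14331.69 + duty 3988.91 = 33401.30
Supplier B (EXW):
CIF value = EXW price + inland to port + export clearance + origin terminal + freight + insurance = 13528.30 + 963.42 + 128.76 + 584.24 + 9787.58 + 618.79 = 25611.09
Import duty = 25611.09 × 15.3% = 3918.50
Buyer bears (B): 963.42 + 128.76 + 584.24 + 9787.58 + 618.79 + 1130.53 + 271.95 + 1938.60 = 15423.87
Landed cost (B) = invoice 13528.30 + 15423.87 + duty 3918.50 = 32870.67
Difference = |33401.30 − 32870.67| = 530.63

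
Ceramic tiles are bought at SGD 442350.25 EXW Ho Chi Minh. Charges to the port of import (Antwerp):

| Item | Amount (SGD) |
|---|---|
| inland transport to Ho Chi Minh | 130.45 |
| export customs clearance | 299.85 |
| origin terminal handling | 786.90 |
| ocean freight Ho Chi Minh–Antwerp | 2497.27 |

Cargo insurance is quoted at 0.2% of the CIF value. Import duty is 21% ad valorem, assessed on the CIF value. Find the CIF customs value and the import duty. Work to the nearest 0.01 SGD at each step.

Let C be the CIF value. C = EXW price + pre-shipment costs + freight + 0.2% × C
C − 0.2% × C = 442350.25 + 130.45 + 299.85 + 786.90 + 2497.27
0.998 × C = 446064.72
C = 446064.72 / 0.998 = 446958.64
Insurance premium = 0.2% × 446958.64 = 893.92
Import duty = 446958.64 × 21% = 93861.31

CIF value: SGD 446958.64; import duty: SGD 93861.31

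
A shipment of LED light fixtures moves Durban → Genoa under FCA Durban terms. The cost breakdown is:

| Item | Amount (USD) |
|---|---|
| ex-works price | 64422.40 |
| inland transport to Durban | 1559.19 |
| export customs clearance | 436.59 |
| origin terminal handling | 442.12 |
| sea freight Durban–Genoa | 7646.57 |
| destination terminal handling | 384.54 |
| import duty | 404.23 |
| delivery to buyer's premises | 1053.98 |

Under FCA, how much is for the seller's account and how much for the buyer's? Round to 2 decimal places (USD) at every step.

Seller: USD 66418.18; buyer: USD 9931.44

FCA: the seller delivers export-cleared goods to the carrier; the buyer bears costs from that point.
Seller's account: goods 64422.40 + inland to port 1559.19 + export clearance 436.59 = 66418.18
Buyer's account: origin terminal 442.12 + freight 7646.57 + destination terminal 384.54 + duty 404.23 + delivery 1053.98 = 9931.44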